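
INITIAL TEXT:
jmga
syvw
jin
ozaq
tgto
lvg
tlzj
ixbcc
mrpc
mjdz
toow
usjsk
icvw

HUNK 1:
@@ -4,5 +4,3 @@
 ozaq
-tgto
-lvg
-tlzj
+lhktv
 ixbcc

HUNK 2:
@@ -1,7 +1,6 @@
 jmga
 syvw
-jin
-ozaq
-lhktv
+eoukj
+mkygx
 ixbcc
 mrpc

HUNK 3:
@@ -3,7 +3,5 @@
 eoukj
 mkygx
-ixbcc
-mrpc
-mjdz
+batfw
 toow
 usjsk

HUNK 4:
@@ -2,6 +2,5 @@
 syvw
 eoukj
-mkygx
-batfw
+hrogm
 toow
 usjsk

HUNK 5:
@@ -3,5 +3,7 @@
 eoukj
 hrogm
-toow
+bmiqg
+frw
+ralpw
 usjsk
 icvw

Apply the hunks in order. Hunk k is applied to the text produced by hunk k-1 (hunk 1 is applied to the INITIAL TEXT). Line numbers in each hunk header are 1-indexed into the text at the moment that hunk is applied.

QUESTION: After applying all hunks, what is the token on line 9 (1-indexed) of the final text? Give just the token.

Answer: icvw

Derivation:
Hunk 1: at line 4 remove [tgto,lvg,tlzj] add [lhktv] -> 11 lines: jmga syvw jin ozaq lhktv ixbcc mrpc mjdz toow usjsk icvw
Hunk 2: at line 1 remove [jin,ozaq,lhktv] add [eoukj,mkygx] -> 10 lines: jmga syvw eoukj mkygx ixbcc mrpc mjdz toow usjsk icvw
Hunk 3: at line 3 remove [ixbcc,mrpc,mjdz] add [batfw] -> 8 lines: jmga syvw eoukj mkygx batfw toow usjsk icvw
Hunk 4: at line 2 remove [mkygx,batfw] add [hrogm] -> 7 lines: jmga syvw eoukj hrogm toow usjsk icvw
Hunk 5: at line 3 remove [toow] add [bmiqg,frw,ralpw] -> 9 lines: jmga syvw eoukj hrogm bmiqg frw ralpw usjsk icvw
Final line 9: icvw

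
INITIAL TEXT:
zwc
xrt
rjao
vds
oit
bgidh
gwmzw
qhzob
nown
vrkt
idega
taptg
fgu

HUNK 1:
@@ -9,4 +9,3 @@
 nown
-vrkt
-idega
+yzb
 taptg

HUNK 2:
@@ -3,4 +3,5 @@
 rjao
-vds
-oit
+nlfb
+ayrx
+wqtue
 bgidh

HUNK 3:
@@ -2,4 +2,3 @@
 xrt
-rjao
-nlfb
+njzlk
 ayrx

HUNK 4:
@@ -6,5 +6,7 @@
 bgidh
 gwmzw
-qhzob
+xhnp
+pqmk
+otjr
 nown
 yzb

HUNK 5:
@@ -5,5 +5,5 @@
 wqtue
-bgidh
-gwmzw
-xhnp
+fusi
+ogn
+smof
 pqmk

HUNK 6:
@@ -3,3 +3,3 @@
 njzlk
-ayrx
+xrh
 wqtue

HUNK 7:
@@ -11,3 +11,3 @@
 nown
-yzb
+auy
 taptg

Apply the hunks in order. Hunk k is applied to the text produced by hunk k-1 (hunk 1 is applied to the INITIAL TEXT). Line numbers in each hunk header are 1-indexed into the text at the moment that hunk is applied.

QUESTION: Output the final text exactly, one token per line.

Hunk 1: at line 9 remove [vrkt,idega] add [yzb] -> 12 lines: zwc xrt rjao vds oit bgidh gwmzw qhzob nown yzb taptg fgu
Hunk 2: at line 3 remove [vds,oit] add [nlfb,ayrx,wqtue] -> 13 lines: zwc xrt rjao nlfb ayrx wqtue bgidh gwmzw qhzob nown yzb taptg fgu
Hunk 3: at line 2 remove [rjao,nlfb] add [njzlk] -> 12 lines: zwc xrt njzlk ayrx wqtue bgidh gwmzw qhzob nown yzb taptg fgu
Hunk 4: at line 6 remove [qhzob] add [xhnp,pqmk,otjr] -> 14 lines: zwc xrt njzlk ayrx wqtue bgidh gwmzw xhnp pqmk otjr nown yzb taptg fgu
Hunk 5: at line 5 remove [bgidh,gwmzw,xhnp] add [fusi,ogn,smof] -> 14 lines: zwc xrt njzlk ayrx wqtue fusi ogn smof pqmk otjr nown yzb taptg fgu
Hunk 6: at line 3 remove [ayrx] add [xrh] -> 14 lines: zwc xrt njzlk xrh wqtue fusi ogn smof pqmk otjr nown yzb taptg fgu
Hunk 7: at line 11 remove [yzb] add [auy] -> 14 lines: zwc xrt njzlk xrh wqtue fusi ogn smof pqmk otjr nown auy taptg fgu

Answer: zwc
xrt
njzlk
xrh
wqtue
fusi
ogn
smof
pqmk
otjr
nown
auy
taptg
fgu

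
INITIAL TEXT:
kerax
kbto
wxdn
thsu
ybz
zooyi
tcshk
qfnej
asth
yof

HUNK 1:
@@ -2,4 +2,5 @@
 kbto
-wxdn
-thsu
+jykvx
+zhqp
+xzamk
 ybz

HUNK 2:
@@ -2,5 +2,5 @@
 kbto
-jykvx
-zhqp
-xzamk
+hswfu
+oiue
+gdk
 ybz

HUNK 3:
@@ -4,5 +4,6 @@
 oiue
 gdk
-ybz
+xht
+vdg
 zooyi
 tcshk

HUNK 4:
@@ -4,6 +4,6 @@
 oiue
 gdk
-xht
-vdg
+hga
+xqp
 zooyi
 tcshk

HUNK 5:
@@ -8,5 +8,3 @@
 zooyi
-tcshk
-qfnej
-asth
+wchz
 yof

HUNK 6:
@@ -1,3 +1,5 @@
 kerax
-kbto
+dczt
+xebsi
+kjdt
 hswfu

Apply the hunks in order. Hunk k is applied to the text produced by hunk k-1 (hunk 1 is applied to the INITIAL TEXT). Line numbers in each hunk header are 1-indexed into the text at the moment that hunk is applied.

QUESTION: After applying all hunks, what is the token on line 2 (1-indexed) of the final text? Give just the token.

Hunk 1: at line 2 remove [wxdn,thsu] add [jykvx,zhqp,xzamk] -> 11 lines: kerax kbto jykvx zhqp xzamk ybz zooyi tcshk qfnej asth yof
Hunk 2: at line 2 remove [jykvx,zhqp,xzamk] add [hswfu,oiue,gdk] -> 11 lines: kerax kbto hswfu oiue gdk ybz zooyi tcshk qfnej asth yof
Hunk 3: at line 4 remove [ybz] add [xht,vdg] -> 12 lines: kerax kbto hswfu oiue gdk xht vdg zooyi tcshk qfnej asth yof
Hunk 4: at line 4 remove [xht,vdg] add [hga,xqp] -> 12 lines: kerax kbto hswfu oiue gdk hga xqp zooyi tcshk qfnej asth yof
Hunk 5: at line 8 remove [tcshk,qfnej,asth] add [wchz] -> 10 lines: kerax kbto hswfu oiue gdk hga xqp zooyi wchz yof
Hunk 6: at line 1 remove [kbto] add [dczt,xebsi,kjdt] -> 12 lines: kerax dczt xebsi kjdt hswfu oiue gdk hga xqp zooyi wchz yof
Final line 2: dczt

Answer: dczt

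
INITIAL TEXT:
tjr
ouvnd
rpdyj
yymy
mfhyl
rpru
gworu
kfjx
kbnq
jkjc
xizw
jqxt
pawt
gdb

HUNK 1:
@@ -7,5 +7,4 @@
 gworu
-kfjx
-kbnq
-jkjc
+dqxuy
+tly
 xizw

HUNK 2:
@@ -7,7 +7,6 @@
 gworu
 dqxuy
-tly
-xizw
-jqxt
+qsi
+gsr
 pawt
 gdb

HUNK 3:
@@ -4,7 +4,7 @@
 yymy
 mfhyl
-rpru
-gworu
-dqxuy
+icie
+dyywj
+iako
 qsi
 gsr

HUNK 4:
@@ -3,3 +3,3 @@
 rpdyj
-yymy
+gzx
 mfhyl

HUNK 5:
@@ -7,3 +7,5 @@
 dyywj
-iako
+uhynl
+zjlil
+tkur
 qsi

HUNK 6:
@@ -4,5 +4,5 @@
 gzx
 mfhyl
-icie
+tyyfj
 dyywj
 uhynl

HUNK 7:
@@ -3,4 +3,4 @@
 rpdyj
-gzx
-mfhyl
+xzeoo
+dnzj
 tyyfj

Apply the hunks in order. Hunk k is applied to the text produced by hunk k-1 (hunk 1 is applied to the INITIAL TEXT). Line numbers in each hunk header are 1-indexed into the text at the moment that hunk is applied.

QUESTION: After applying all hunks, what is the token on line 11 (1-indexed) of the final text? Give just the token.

Answer: qsi

Derivation:
Hunk 1: at line 7 remove [kfjx,kbnq,jkjc] add [dqxuy,tly] -> 13 lines: tjr ouvnd rpdyj yymy mfhyl rpru gworu dqxuy tly xizw jqxt pawt gdb
Hunk 2: at line 7 remove [tly,xizw,jqxt] add [qsi,gsr] -> 12 lines: tjr ouvnd rpdyj yymy mfhyl rpru gworu dqxuy qsi gsr pawt gdb
Hunk 3: at line 4 remove [rpru,gworu,dqxuy] add [icie,dyywj,iako] -> 12 lines: tjr ouvnd rpdyj yymy mfhyl icie dyywj iako qsi gsr pawt gdb
Hunk 4: at line 3 remove [yymy] add [gzx] -> 12 lines: tjr ouvnd rpdyj gzx mfhyl icie dyywj iako qsi gsr pawt gdb
Hunk 5: at line 7 remove [iako] add [uhynl,zjlil,tkur] -> 14 lines: tjr ouvnd rpdyj gzx mfhyl icie dyywj uhynl zjlil tkur qsi gsr pawt gdb
Hunk 6: at line 4 remove [icie] add [tyyfj] -> 14 lines: tjr ouvnd rpdyj gzx mfhyl tyyfj dyywj uhynl zjlil tkur qsi gsr pawt gdb
Hunk 7: at line 3 remove [gzx,mfhyl] add [xzeoo,dnzj] -> 14 lines: tjr ouvnd rpdyj xzeoo dnzj tyyfj dyywj uhynl zjlil tkur qsi gsr pawt gdb
Final line 11: qsi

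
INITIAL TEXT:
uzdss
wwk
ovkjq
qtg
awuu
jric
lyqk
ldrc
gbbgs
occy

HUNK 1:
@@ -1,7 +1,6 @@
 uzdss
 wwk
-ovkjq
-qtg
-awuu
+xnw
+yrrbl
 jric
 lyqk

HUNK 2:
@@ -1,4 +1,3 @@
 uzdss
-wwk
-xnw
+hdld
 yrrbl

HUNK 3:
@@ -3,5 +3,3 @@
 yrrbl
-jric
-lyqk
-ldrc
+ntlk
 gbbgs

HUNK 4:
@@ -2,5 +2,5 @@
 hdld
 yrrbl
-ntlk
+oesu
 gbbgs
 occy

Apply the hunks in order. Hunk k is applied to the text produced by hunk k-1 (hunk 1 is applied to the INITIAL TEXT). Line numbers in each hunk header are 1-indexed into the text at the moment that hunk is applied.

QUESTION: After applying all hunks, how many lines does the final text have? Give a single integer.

Answer: 6

Derivation:
Hunk 1: at line 1 remove [ovkjq,qtg,awuu] add [xnw,yrrbl] -> 9 lines: uzdss wwk xnw yrrbl jric lyqk ldrc gbbgs occy
Hunk 2: at line 1 remove [wwk,xnw] add [hdld] -> 8 lines: uzdss hdld yrrbl jric lyqk ldrc gbbgs occy
Hunk 3: at line 3 remove [jric,lyqk,ldrc] add [ntlk] -> 6 lines: uzdss hdld yrrbl ntlk gbbgs occy
Hunk 4: at line 2 remove [ntlk] add [oesu] -> 6 lines: uzdss hdld yrrbl oesu gbbgs occy
Final line count: 6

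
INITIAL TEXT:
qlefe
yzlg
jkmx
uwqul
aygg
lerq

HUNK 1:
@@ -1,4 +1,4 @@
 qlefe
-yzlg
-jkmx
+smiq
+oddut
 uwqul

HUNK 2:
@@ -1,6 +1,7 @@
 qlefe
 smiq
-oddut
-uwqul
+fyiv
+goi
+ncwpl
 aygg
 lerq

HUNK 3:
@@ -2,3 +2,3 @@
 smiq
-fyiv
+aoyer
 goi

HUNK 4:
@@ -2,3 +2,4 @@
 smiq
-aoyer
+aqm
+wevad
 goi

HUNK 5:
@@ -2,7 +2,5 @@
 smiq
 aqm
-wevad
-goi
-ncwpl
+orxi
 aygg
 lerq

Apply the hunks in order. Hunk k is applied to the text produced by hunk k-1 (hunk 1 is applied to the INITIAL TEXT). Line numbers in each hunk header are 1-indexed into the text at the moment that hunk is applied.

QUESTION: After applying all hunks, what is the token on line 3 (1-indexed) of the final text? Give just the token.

Hunk 1: at line 1 remove [yzlg,jkmx] add [smiq,oddut] -> 6 lines: qlefe smiq oddut uwqul aygg lerq
Hunk 2: at line 1 remove [oddut,uwqul] add [fyiv,goi,ncwpl] -> 7 lines: qlefe smiq fyiv goi ncwpl aygg lerq
Hunk 3: at line 2 remove [fyiv] add [aoyer] -> 7 lines: qlefe smiq aoyer goi ncwpl aygg lerq
Hunk 4: at line 2 remove [aoyer] add [aqm,wevad] -> 8 lines: qlefe smiq aqm wevad goi ncwpl aygg lerq
Hunk 5: at line 2 remove [wevad,goi,ncwpl] add [orxi] -> 6 lines: qlefe smiq aqm orxi aygg lerq
Final line 3: aqm

Answer: aqm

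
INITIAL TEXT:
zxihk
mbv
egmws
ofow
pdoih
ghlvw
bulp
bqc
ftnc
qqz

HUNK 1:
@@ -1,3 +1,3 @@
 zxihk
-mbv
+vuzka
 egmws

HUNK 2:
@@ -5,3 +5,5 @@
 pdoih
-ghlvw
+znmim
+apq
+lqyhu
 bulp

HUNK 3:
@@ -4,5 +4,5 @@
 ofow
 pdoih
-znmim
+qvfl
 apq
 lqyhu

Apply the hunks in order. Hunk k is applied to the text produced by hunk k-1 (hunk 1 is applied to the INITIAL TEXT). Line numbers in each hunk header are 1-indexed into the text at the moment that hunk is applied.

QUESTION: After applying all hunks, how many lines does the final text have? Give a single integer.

Answer: 12

Derivation:
Hunk 1: at line 1 remove [mbv] add [vuzka] -> 10 lines: zxihk vuzka egmws ofow pdoih ghlvw bulp bqc ftnc qqz
Hunk 2: at line 5 remove [ghlvw] add [znmim,apq,lqyhu] -> 12 lines: zxihk vuzka egmws ofow pdoih znmim apq lqyhu bulp bqc ftnc qqz
Hunk 3: at line 4 remove [znmim] add [qvfl] -> 12 lines: zxihk vuzka egmws ofow pdoih qvfl apq lqyhu bulp bqc ftnc qqz
Final line count: 12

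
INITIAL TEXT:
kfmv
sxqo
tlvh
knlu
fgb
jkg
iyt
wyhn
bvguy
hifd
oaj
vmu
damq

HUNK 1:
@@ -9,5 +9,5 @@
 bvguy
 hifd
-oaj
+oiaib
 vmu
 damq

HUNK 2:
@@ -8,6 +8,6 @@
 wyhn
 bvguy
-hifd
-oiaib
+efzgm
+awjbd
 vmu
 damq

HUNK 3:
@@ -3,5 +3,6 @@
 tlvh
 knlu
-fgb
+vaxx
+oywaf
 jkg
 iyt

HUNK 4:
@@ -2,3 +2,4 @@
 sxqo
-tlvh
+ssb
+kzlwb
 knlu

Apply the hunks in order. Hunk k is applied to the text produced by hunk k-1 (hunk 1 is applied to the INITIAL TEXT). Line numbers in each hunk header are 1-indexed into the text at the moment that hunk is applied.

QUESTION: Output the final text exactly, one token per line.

Hunk 1: at line 9 remove [oaj] add [oiaib] -> 13 lines: kfmv sxqo tlvh knlu fgb jkg iyt wyhn bvguy hifd oiaib vmu damq
Hunk 2: at line 8 remove [hifd,oiaib] add [efzgm,awjbd] -> 13 lines: kfmv sxqo tlvh knlu fgb jkg iyt wyhn bvguy efzgm awjbd vmu damq
Hunk 3: at line 3 remove [fgb] add [vaxx,oywaf] -> 14 lines: kfmv sxqo tlvh knlu vaxx oywaf jkg iyt wyhn bvguy efzgm awjbd vmu damq
Hunk 4: at line 2 remove [tlvh] add [ssb,kzlwb] -> 15 lines: kfmv sxqo ssb kzlwb knlu vaxx oywaf jkg iyt wyhn bvguy efzgm awjbd vmu damq

Answer: kfmv
sxqo
ssb
kzlwb
knlu
vaxx
oywaf
jkg
iyt
wyhn
bvguy
efzgm
awjbd
vmu
damq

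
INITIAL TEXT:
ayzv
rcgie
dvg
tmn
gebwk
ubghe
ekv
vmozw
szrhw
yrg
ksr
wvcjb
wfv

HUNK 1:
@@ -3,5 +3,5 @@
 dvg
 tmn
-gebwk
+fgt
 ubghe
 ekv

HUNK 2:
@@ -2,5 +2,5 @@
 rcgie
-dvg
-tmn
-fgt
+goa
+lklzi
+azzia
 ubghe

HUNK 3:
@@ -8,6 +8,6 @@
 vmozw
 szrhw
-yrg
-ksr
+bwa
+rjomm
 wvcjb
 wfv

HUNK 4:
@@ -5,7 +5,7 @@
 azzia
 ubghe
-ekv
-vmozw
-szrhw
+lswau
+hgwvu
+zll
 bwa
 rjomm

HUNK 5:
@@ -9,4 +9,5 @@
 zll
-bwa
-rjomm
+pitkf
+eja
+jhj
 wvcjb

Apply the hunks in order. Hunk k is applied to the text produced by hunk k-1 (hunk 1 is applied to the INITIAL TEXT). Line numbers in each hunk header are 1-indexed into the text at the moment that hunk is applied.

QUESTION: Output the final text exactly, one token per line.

Answer: ayzv
rcgie
goa
lklzi
azzia
ubghe
lswau
hgwvu
zll
pitkf
eja
jhj
wvcjb
wfv

Derivation:
Hunk 1: at line 3 remove [gebwk] add [fgt] -> 13 lines: ayzv rcgie dvg tmn fgt ubghe ekv vmozw szrhw yrg ksr wvcjb wfv
Hunk 2: at line 2 remove [dvg,tmn,fgt] add [goa,lklzi,azzia] -> 13 lines: ayzv rcgie goa lklzi azzia ubghe ekv vmozw szrhw yrg ksr wvcjb wfv
Hunk 3: at line 8 remove [yrg,ksr] add [bwa,rjomm] -> 13 lines: ayzv rcgie goa lklzi azzia ubghe ekv vmozw szrhw bwa rjomm wvcjb wfv
Hunk 4: at line 5 remove [ekv,vmozw,szrhw] add [lswau,hgwvu,zll] -> 13 lines: ayzv rcgie goa lklzi azzia ubghe lswau hgwvu zll bwa rjomm wvcjb wfv
Hunk 5: at line 9 remove [bwa,rjomm] add [pitkf,eja,jhj] -> 14 lines: ayzv rcgie goa lklzi azzia ubghe lswau hgwvu zll pitkf eja jhj wvcjb wfv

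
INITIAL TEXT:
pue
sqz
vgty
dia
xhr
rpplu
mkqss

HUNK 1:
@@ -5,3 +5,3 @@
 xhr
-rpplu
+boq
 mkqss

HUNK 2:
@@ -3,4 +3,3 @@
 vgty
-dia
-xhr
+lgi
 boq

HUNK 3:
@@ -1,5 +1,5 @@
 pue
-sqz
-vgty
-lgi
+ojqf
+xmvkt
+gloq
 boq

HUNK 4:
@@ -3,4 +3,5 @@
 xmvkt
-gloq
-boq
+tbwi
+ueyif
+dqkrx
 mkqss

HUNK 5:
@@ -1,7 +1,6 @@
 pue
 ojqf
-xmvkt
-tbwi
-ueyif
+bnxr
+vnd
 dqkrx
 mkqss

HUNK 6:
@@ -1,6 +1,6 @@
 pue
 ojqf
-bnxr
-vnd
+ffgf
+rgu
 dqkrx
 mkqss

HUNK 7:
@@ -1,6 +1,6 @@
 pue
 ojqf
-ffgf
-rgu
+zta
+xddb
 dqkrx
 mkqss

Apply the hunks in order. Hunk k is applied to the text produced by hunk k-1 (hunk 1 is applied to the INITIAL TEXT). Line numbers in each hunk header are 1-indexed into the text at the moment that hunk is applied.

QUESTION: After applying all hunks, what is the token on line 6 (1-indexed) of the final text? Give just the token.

Hunk 1: at line 5 remove [rpplu] add [boq] -> 7 lines: pue sqz vgty dia xhr boq mkqss
Hunk 2: at line 3 remove [dia,xhr] add [lgi] -> 6 lines: pue sqz vgty lgi boq mkqss
Hunk 3: at line 1 remove [sqz,vgty,lgi] add [ojqf,xmvkt,gloq] -> 6 lines: pue ojqf xmvkt gloq boq mkqss
Hunk 4: at line 3 remove [gloq,boq] add [tbwi,ueyif,dqkrx] -> 7 lines: pue ojqf xmvkt tbwi ueyif dqkrx mkqss
Hunk 5: at line 1 remove [xmvkt,tbwi,ueyif] add [bnxr,vnd] -> 6 lines: pue ojqf bnxr vnd dqkrx mkqss
Hunk 6: at line 1 remove [bnxr,vnd] add [ffgf,rgu] -> 6 lines: pue ojqf ffgf rgu dqkrx mkqss
Hunk 7: at line 1 remove [ffgf,rgu] add [zta,xddb] -> 6 lines: pue ojqf zta xddb dqkrx mkqss
Final line 6: mkqss

Answer: mkqss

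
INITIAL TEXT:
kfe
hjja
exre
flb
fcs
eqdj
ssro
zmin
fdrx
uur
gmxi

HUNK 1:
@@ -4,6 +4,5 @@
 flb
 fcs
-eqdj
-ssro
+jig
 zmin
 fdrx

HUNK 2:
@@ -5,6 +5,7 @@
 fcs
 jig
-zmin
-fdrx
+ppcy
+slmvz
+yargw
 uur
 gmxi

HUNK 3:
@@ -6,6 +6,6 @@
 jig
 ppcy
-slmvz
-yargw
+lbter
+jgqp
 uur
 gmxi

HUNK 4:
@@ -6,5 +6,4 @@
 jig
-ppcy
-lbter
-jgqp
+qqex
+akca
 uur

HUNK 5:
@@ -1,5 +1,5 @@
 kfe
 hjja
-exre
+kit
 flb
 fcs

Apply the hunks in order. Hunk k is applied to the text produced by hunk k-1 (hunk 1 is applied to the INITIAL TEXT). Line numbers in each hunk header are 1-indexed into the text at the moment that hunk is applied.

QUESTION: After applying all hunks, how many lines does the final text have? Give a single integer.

Hunk 1: at line 4 remove [eqdj,ssro] add [jig] -> 10 lines: kfe hjja exre flb fcs jig zmin fdrx uur gmxi
Hunk 2: at line 5 remove [zmin,fdrx] add [ppcy,slmvz,yargw] -> 11 lines: kfe hjja exre flb fcs jig ppcy slmvz yargw uur gmxi
Hunk 3: at line 6 remove [slmvz,yargw] add [lbter,jgqp] -> 11 lines: kfe hjja exre flb fcs jig ppcy lbter jgqp uur gmxi
Hunk 4: at line 6 remove [ppcy,lbter,jgqp] add [qqex,akca] -> 10 lines: kfe hjja exre flb fcs jig qqex akca uur gmxi
Hunk 5: at line 1 remove [exre] add [kit] -> 10 lines: kfe hjja kit flb fcs jig qqex akca uur gmxi
Final line count: 10

Answer: 10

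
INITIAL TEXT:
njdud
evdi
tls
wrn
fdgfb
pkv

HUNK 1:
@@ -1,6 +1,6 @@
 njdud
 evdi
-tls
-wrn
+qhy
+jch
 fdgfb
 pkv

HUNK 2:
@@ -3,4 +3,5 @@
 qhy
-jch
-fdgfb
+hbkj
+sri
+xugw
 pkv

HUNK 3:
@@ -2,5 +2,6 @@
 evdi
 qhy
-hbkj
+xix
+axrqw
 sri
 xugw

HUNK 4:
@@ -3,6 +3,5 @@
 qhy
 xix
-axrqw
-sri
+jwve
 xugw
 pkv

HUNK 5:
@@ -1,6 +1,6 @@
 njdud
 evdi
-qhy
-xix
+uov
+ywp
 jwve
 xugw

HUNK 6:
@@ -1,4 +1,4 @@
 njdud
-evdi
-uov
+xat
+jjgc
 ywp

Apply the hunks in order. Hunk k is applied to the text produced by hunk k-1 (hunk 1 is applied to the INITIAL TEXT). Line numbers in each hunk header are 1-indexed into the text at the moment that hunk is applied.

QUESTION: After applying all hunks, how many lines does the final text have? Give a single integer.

Hunk 1: at line 1 remove [tls,wrn] add [qhy,jch] -> 6 lines: njdud evdi qhy jch fdgfb pkv
Hunk 2: at line 3 remove [jch,fdgfb] add [hbkj,sri,xugw] -> 7 lines: njdud evdi qhy hbkj sri xugw pkv
Hunk 3: at line 2 remove [hbkj] add [xix,axrqw] -> 8 lines: njdud evdi qhy xix axrqw sri xugw pkv
Hunk 4: at line 3 remove [axrqw,sri] add [jwve] -> 7 lines: njdud evdi qhy xix jwve xugw pkv
Hunk 5: at line 1 remove [qhy,xix] add [uov,ywp] -> 7 lines: njdud evdi uov ywp jwve xugw pkv
Hunk 6: at line 1 remove [evdi,uov] add [xat,jjgc] -> 7 lines: njdud xat jjgc ywp jwve xugw pkv
Final line count: 7

Answer: 7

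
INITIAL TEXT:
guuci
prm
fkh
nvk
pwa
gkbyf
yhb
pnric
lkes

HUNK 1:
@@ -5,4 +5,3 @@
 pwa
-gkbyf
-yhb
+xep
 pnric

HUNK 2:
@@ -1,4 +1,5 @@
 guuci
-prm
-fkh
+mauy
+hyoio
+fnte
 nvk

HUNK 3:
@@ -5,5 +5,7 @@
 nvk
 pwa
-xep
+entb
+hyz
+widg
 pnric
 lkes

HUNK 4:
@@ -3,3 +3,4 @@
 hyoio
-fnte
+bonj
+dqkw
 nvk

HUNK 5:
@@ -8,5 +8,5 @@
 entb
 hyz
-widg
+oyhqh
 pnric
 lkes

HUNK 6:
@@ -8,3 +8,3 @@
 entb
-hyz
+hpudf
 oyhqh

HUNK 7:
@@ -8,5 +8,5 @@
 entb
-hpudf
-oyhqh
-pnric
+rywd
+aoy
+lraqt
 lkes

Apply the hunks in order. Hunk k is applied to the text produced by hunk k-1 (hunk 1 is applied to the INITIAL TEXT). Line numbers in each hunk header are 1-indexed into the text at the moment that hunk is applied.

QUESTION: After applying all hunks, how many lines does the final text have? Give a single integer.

Hunk 1: at line 5 remove [gkbyf,yhb] add [xep] -> 8 lines: guuci prm fkh nvk pwa xep pnric lkes
Hunk 2: at line 1 remove [prm,fkh] add [mauy,hyoio,fnte] -> 9 lines: guuci mauy hyoio fnte nvk pwa xep pnric lkes
Hunk 3: at line 5 remove [xep] add [entb,hyz,widg] -> 11 lines: guuci mauy hyoio fnte nvk pwa entb hyz widg pnric lkes
Hunk 4: at line 3 remove [fnte] add [bonj,dqkw] -> 12 lines: guuci mauy hyoio bonj dqkw nvk pwa entb hyz widg pnric lkes
Hunk 5: at line 8 remove [widg] add [oyhqh] -> 12 lines: guuci mauy hyoio bonj dqkw nvk pwa entb hyz oyhqh pnric lkes
Hunk 6: at line 8 remove [hyz] add [hpudf] -> 12 lines: guuci mauy hyoio bonj dqkw nvk pwa entb hpudf oyhqh pnric lkes
Hunk 7: at line 8 remove [hpudf,oyhqh,pnric] add [rywd,aoy,lraqt] -> 12 lines: guuci mauy hyoio bonj dqkw nvk pwa entb rywd aoy lraqt lkes
Final line count: 12

Answer: 12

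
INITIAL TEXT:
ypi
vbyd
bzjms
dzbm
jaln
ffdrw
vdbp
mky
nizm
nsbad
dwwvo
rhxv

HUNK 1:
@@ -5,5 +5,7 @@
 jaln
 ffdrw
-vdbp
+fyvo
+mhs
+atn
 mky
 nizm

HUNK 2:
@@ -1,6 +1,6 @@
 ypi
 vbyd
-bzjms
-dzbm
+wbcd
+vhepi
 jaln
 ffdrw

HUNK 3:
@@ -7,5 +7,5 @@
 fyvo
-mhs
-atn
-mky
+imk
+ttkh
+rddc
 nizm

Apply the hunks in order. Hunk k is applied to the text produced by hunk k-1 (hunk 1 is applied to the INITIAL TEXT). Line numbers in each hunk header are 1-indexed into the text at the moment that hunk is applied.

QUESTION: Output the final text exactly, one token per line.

Answer: ypi
vbyd
wbcd
vhepi
jaln
ffdrw
fyvo
imk
ttkh
rddc
nizm
nsbad
dwwvo
rhxv

Derivation:
Hunk 1: at line 5 remove [vdbp] add [fyvo,mhs,atn] -> 14 lines: ypi vbyd bzjms dzbm jaln ffdrw fyvo mhs atn mky nizm nsbad dwwvo rhxv
Hunk 2: at line 1 remove [bzjms,dzbm] add [wbcd,vhepi] -> 14 lines: ypi vbyd wbcd vhepi jaln ffdrw fyvo mhs atn mky nizm nsbad dwwvo rhxv
Hunk 3: at line 7 remove [mhs,atn,mky] add [imk,ttkh,rddc] -> 14 lines: ypi vbyd wbcd vhepi jaln ffdrw fyvo imk ttkh rddc nizm nsbad dwwvo rhxv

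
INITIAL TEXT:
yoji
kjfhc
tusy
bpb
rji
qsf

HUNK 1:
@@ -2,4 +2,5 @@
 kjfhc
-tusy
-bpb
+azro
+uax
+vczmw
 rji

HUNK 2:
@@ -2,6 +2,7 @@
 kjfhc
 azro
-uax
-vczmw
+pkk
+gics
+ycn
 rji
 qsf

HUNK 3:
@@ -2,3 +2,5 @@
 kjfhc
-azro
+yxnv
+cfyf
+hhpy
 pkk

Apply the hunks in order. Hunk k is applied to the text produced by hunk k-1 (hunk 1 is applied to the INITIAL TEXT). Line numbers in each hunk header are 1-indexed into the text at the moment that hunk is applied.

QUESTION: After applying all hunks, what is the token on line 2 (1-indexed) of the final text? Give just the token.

Answer: kjfhc

Derivation:
Hunk 1: at line 2 remove [tusy,bpb] add [azro,uax,vczmw] -> 7 lines: yoji kjfhc azro uax vczmw rji qsf
Hunk 2: at line 2 remove [uax,vczmw] add [pkk,gics,ycn] -> 8 lines: yoji kjfhc azro pkk gics ycn rji qsf
Hunk 3: at line 2 remove [azro] add [yxnv,cfyf,hhpy] -> 10 lines: yoji kjfhc yxnv cfyf hhpy pkk gics ycn rji qsf
Final line 2: kjfhc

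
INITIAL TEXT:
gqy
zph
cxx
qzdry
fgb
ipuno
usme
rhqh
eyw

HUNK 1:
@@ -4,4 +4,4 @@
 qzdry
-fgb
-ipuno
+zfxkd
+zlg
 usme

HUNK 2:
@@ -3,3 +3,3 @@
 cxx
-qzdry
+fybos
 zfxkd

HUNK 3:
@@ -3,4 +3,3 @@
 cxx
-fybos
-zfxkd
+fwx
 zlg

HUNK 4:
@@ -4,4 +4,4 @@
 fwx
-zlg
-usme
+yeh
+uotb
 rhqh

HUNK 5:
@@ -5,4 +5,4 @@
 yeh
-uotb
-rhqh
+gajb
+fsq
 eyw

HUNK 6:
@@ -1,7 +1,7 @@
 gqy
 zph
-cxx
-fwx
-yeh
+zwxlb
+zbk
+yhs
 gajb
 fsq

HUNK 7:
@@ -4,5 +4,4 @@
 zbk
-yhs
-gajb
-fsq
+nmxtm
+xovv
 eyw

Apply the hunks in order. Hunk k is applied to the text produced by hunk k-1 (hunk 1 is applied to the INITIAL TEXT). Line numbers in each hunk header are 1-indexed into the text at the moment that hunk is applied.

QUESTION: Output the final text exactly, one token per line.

Hunk 1: at line 4 remove [fgb,ipuno] add [zfxkd,zlg] -> 9 lines: gqy zph cxx qzdry zfxkd zlg usme rhqh eyw
Hunk 2: at line 3 remove [qzdry] add [fybos] -> 9 lines: gqy zph cxx fybos zfxkd zlg usme rhqh eyw
Hunk 3: at line 3 remove [fybos,zfxkd] add [fwx] -> 8 lines: gqy zph cxx fwx zlg usme rhqh eyw
Hunk 4: at line 4 remove [zlg,usme] add [yeh,uotb] -> 8 lines: gqy zph cxx fwx yeh uotb rhqh eyw
Hunk 5: at line 5 remove [uotb,rhqh] add [gajb,fsq] -> 8 lines: gqy zph cxx fwx yeh gajb fsq eyw
Hunk 6: at line 1 remove [cxx,fwx,yeh] add [zwxlb,zbk,yhs] -> 8 lines: gqy zph zwxlb zbk yhs gajb fsq eyw
Hunk 7: at line 4 remove [yhs,gajb,fsq] add [nmxtm,xovv] -> 7 lines: gqy zph zwxlb zbk nmxtm xovv eyw

Answer: gqy
zph
zwxlb
zbk
nmxtm
xovv
eyw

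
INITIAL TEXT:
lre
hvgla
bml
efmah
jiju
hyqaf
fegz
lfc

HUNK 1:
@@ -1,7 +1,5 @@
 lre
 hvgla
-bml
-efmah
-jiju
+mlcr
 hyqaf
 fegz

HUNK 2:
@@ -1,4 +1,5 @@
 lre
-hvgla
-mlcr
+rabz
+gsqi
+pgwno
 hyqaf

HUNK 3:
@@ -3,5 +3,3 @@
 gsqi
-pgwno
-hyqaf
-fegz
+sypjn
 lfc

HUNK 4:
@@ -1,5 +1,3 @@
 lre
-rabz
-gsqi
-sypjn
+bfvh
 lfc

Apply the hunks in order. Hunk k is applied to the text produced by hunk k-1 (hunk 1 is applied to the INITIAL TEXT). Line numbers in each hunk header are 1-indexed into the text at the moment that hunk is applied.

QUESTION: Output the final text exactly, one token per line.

Answer: lre
bfvh
lfc

Derivation:
Hunk 1: at line 1 remove [bml,efmah,jiju] add [mlcr] -> 6 lines: lre hvgla mlcr hyqaf fegz lfc
Hunk 2: at line 1 remove [hvgla,mlcr] add [rabz,gsqi,pgwno] -> 7 lines: lre rabz gsqi pgwno hyqaf fegz lfc
Hunk 3: at line 3 remove [pgwno,hyqaf,fegz] add [sypjn] -> 5 lines: lre rabz gsqi sypjn lfc
Hunk 4: at line 1 remove [rabz,gsqi,sypjn] add [bfvh] -> 3 lines: lre bfvh lfc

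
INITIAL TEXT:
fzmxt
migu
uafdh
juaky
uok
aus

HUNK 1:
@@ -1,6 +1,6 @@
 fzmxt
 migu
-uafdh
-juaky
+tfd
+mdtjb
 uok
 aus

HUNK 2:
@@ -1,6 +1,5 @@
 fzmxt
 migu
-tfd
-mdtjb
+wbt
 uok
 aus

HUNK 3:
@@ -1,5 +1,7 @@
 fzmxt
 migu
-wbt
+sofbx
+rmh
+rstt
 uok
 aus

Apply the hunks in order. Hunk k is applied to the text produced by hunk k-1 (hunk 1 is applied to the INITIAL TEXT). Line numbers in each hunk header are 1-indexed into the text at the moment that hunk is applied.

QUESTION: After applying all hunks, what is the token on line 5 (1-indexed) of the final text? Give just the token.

Answer: rstt

Derivation:
Hunk 1: at line 1 remove [uafdh,juaky] add [tfd,mdtjb] -> 6 lines: fzmxt migu tfd mdtjb uok aus
Hunk 2: at line 1 remove [tfd,mdtjb] add [wbt] -> 5 lines: fzmxt migu wbt uok aus
Hunk 3: at line 1 remove [wbt] add [sofbx,rmh,rstt] -> 7 lines: fzmxt migu sofbx rmh rstt uok aus
Final line 5: rstt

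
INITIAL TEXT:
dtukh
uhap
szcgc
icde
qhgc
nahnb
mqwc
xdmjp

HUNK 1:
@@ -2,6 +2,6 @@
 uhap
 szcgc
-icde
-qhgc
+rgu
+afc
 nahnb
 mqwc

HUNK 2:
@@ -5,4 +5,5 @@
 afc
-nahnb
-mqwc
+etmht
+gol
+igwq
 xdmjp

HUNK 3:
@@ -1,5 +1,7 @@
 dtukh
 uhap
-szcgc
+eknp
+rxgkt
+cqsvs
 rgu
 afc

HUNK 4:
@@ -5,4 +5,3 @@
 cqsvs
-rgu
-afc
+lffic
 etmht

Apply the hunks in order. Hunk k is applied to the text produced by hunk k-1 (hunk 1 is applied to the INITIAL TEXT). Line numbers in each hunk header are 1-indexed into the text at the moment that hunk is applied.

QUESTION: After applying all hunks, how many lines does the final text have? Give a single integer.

Hunk 1: at line 2 remove [icde,qhgc] add [rgu,afc] -> 8 lines: dtukh uhap szcgc rgu afc nahnb mqwc xdmjp
Hunk 2: at line 5 remove [nahnb,mqwc] add [etmht,gol,igwq] -> 9 lines: dtukh uhap szcgc rgu afc etmht gol igwq xdmjp
Hunk 3: at line 1 remove [szcgc] add [eknp,rxgkt,cqsvs] -> 11 lines: dtukh uhap eknp rxgkt cqsvs rgu afc etmht gol igwq xdmjp
Hunk 4: at line 5 remove [rgu,afc] add [lffic] -> 10 lines: dtukh uhap eknp rxgkt cqsvs lffic etmht gol igwq xdmjp
Final line count: 10

Answer: 10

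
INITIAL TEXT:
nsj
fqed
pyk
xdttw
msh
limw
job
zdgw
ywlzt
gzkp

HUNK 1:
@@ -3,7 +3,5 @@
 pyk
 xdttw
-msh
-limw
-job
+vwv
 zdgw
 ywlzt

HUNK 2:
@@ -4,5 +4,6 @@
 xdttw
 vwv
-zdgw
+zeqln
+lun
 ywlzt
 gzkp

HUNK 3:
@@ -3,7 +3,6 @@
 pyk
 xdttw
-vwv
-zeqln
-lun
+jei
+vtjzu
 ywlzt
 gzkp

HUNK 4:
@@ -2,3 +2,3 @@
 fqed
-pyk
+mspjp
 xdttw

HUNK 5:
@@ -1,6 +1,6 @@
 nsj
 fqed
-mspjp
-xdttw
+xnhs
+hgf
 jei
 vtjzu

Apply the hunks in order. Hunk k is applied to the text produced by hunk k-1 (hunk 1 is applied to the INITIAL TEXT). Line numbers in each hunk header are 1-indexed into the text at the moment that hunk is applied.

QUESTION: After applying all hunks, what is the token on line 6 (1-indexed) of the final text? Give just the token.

Hunk 1: at line 3 remove [msh,limw,job] add [vwv] -> 8 lines: nsj fqed pyk xdttw vwv zdgw ywlzt gzkp
Hunk 2: at line 4 remove [zdgw] add [zeqln,lun] -> 9 lines: nsj fqed pyk xdttw vwv zeqln lun ywlzt gzkp
Hunk 3: at line 3 remove [vwv,zeqln,lun] add [jei,vtjzu] -> 8 lines: nsj fqed pyk xdttw jei vtjzu ywlzt gzkp
Hunk 4: at line 2 remove [pyk] add [mspjp] -> 8 lines: nsj fqed mspjp xdttw jei vtjzu ywlzt gzkp
Hunk 5: at line 1 remove [mspjp,xdttw] add [xnhs,hgf] -> 8 lines: nsj fqed xnhs hgf jei vtjzu ywlzt gzkp
Final line 6: vtjzu

Answer: vtjzu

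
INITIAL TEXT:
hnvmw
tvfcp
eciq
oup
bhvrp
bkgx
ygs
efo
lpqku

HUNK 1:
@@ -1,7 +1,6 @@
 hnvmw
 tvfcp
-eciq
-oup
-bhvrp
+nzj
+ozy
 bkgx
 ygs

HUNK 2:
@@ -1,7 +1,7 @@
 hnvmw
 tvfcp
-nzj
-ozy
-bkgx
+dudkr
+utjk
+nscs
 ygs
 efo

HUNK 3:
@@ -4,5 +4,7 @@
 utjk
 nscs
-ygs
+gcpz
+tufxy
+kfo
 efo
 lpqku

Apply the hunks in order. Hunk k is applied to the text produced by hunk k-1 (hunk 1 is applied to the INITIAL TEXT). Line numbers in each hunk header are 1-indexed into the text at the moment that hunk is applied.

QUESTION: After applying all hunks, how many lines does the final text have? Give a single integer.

Hunk 1: at line 1 remove [eciq,oup,bhvrp] add [nzj,ozy] -> 8 lines: hnvmw tvfcp nzj ozy bkgx ygs efo lpqku
Hunk 2: at line 1 remove [nzj,ozy,bkgx] add [dudkr,utjk,nscs] -> 8 lines: hnvmw tvfcp dudkr utjk nscs ygs efo lpqku
Hunk 3: at line 4 remove [ygs] add [gcpz,tufxy,kfo] -> 10 lines: hnvmw tvfcp dudkr utjk nscs gcpz tufxy kfo efo lpqku
Final line count: 10

Answer: 10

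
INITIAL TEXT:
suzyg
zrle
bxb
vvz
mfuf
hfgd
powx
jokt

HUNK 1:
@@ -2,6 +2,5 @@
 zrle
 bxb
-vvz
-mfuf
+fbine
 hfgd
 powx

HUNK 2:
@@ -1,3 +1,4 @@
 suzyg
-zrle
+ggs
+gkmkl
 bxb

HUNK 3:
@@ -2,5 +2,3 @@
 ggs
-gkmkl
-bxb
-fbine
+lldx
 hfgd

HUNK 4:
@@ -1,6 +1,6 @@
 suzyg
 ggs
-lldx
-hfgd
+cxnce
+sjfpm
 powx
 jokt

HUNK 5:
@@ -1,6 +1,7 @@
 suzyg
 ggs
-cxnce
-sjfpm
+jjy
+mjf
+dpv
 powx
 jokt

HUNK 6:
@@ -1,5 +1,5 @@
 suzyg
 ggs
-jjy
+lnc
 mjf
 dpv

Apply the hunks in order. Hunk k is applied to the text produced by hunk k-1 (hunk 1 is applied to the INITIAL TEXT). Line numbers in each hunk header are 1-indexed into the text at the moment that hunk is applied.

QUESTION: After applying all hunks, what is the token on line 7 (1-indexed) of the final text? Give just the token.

Hunk 1: at line 2 remove [vvz,mfuf] add [fbine] -> 7 lines: suzyg zrle bxb fbine hfgd powx jokt
Hunk 2: at line 1 remove [zrle] add [ggs,gkmkl] -> 8 lines: suzyg ggs gkmkl bxb fbine hfgd powx jokt
Hunk 3: at line 2 remove [gkmkl,bxb,fbine] add [lldx] -> 6 lines: suzyg ggs lldx hfgd powx jokt
Hunk 4: at line 1 remove [lldx,hfgd] add [cxnce,sjfpm] -> 6 lines: suzyg ggs cxnce sjfpm powx jokt
Hunk 5: at line 1 remove [cxnce,sjfpm] add [jjy,mjf,dpv] -> 7 lines: suzyg ggs jjy mjf dpv powx jokt
Hunk 6: at line 1 remove [jjy] add [lnc] -> 7 lines: suzyg ggs lnc mjf dpv powx jokt
Final line 7: jokt

Answer: jokt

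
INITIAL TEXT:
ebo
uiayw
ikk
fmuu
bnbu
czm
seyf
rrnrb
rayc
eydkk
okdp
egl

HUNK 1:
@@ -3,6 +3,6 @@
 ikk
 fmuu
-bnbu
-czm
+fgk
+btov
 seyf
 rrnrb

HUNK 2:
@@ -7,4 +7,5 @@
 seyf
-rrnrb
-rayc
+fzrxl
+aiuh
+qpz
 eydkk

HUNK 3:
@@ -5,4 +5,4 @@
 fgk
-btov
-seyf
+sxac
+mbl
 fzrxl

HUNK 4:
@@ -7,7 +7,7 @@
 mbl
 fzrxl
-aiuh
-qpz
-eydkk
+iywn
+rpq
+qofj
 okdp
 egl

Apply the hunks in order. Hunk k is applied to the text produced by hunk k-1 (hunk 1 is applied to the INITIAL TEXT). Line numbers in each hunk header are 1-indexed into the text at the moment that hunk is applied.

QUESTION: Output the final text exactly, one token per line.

Hunk 1: at line 3 remove [bnbu,czm] add [fgk,btov] -> 12 lines: ebo uiayw ikk fmuu fgk btov seyf rrnrb rayc eydkk okdp egl
Hunk 2: at line 7 remove [rrnrb,rayc] add [fzrxl,aiuh,qpz] -> 13 lines: ebo uiayw ikk fmuu fgk btov seyf fzrxl aiuh qpz eydkk okdp egl
Hunk 3: at line 5 remove [btov,seyf] add [sxac,mbl] -> 13 lines: ebo uiayw ikk fmuu fgk sxac mbl fzrxl aiuh qpz eydkk okdp egl
Hunk 4: at line 7 remove [aiuh,qpz,eydkk] add [iywn,rpq,qofj] -> 13 lines: ebo uiayw ikk fmuu fgk sxac mbl fzrxl iywn rpq qofj okdp egl

Answer: ebo
uiayw
ikk
fmuu
fgk
sxac
mbl
fzrxl
iywn
rpq
qofj
okdp
egl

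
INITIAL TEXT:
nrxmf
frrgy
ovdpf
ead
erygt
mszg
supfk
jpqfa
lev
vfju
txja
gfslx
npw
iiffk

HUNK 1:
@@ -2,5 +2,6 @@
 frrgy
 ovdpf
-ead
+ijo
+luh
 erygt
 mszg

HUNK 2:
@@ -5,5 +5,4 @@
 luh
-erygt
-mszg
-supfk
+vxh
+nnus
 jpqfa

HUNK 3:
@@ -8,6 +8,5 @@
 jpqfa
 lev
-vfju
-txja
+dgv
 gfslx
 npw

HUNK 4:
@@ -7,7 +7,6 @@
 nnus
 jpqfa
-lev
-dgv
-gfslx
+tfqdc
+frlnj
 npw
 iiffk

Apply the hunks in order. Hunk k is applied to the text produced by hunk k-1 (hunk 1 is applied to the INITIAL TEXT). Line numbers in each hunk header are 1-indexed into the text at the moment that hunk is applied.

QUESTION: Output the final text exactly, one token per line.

Hunk 1: at line 2 remove [ead] add [ijo,luh] -> 15 lines: nrxmf frrgy ovdpf ijo luh erygt mszg supfk jpqfa lev vfju txja gfslx npw iiffk
Hunk 2: at line 5 remove [erygt,mszg,supfk] add [vxh,nnus] -> 14 lines: nrxmf frrgy ovdpf ijo luh vxh nnus jpqfa lev vfju txja gfslx npw iiffk
Hunk 3: at line 8 remove [vfju,txja] add [dgv] -> 13 lines: nrxmf frrgy ovdpf ijo luh vxh nnus jpqfa lev dgv gfslx npw iiffk
Hunk 4: at line 7 remove [lev,dgv,gfslx] add [tfqdc,frlnj] -> 12 lines: nrxmf frrgy ovdpf ijo luh vxh nnus jpqfa tfqdc frlnj npw iiffk

Answer: nrxmf
frrgy
ovdpf
ijo
luh
vxh
nnus
jpqfa
tfqdc
frlnj
npw
iiffk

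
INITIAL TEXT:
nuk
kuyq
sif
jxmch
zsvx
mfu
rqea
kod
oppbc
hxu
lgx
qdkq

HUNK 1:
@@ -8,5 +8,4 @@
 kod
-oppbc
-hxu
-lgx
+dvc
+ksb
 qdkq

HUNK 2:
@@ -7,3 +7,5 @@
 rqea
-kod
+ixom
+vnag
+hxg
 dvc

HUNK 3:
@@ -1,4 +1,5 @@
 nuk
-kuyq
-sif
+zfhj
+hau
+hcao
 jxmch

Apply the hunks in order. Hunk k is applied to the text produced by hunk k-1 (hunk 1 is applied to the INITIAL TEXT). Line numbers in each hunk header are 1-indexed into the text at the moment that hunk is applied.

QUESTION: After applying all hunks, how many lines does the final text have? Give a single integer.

Hunk 1: at line 8 remove [oppbc,hxu,lgx] add [dvc,ksb] -> 11 lines: nuk kuyq sif jxmch zsvx mfu rqea kod dvc ksb qdkq
Hunk 2: at line 7 remove [kod] add [ixom,vnag,hxg] -> 13 lines: nuk kuyq sif jxmch zsvx mfu rqea ixom vnag hxg dvc ksb qdkq
Hunk 3: at line 1 remove [kuyq,sif] add [zfhj,hau,hcao] -> 14 lines: nuk zfhj hau hcao jxmch zsvx mfu rqea ixom vnag hxg dvc ksb qdkq
Final line count: 14

Answer: 14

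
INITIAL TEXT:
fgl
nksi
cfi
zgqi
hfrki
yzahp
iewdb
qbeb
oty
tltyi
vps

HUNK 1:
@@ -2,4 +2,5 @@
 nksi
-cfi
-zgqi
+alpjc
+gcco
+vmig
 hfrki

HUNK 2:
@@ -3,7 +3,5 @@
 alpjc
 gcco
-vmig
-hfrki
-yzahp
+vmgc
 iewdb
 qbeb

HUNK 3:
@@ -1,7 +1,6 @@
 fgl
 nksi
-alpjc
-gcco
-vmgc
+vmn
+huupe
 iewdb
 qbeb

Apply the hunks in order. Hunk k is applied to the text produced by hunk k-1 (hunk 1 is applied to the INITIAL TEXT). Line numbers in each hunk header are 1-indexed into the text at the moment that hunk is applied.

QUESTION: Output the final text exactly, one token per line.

Hunk 1: at line 2 remove [cfi,zgqi] add [alpjc,gcco,vmig] -> 12 lines: fgl nksi alpjc gcco vmig hfrki yzahp iewdb qbeb oty tltyi vps
Hunk 2: at line 3 remove [vmig,hfrki,yzahp] add [vmgc] -> 10 lines: fgl nksi alpjc gcco vmgc iewdb qbeb oty tltyi vps
Hunk 3: at line 1 remove [alpjc,gcco,vmgc] add [vmn,huupe] -> 9 lines: fgl nksi vmn huupe iewdb qbeb oty tltyi vps

Answer: fgl
nksi
vmn
huupe
iewdb
qbeb
oty
tltyi
vps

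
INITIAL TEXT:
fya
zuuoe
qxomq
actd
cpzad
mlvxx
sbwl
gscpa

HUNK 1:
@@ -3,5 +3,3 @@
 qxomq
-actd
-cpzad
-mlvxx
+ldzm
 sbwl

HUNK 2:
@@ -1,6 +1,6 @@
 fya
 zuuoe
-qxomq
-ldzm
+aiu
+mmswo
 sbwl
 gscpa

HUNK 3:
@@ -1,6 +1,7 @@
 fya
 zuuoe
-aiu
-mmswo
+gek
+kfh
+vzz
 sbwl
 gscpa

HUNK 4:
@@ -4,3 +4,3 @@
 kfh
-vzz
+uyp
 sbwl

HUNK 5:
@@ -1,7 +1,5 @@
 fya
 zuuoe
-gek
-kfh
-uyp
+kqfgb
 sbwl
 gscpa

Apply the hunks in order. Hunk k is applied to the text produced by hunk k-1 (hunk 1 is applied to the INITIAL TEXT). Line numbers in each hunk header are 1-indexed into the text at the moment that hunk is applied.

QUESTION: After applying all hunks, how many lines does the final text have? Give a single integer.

Hunk 1: at line 3 remove [actd,cpzad,mlvxx] add [ldzm] -> 6 lines: fya zuuoe qxomq ldzm sbwl gscpa
Hunk 2: at line 1 remove [qxomq,ldzm] add [aiu,mmswo] -> 6 lines: fya zuuoe aiu mmswo sbwl gscpa
Hunk 3: at line 1 remove [aiu,mmswo] add [gek,kfh,vzz] -> 7 lines: fya zuuoe gek kfh vzz sbwl gscpa
Hunk 4: at line 4 remove [vzz] add [uyp] -> 7 lines: fya zuuoe gek kfh uyp sbwl gscpa
Hunk 5: at line 1 remove [gek,kfh,uyp] add [kqfgb] -> 5 lines: fya zuuoe kqfgb sbwl gscpa
Final line count: 5

Answer: 5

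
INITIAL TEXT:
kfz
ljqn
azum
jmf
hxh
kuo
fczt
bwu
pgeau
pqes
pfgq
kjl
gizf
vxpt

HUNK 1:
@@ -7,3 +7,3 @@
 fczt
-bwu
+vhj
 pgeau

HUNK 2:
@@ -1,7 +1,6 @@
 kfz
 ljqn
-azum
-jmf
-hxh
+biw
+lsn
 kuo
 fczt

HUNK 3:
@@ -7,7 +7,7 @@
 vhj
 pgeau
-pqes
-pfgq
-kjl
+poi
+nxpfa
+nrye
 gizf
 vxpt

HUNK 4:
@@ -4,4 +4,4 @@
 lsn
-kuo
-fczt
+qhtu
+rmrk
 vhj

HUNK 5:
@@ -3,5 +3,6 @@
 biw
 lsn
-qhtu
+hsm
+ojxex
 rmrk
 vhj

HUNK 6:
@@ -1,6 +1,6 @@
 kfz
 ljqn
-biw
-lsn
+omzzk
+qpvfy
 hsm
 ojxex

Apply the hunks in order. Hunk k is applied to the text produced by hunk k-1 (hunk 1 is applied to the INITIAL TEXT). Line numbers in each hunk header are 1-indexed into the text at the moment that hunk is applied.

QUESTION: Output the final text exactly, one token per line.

Answer: kfz
ljqn
omzzk
qpvfy
hsm
ojxex
rmrk
vhj
pgeau
poi
nxpfa
nrye
gizf
vxpt

Derivation:
Hunk 1: at line 7 remove [bwu] add [vhj] -> 14 lines: kfz ljqn azum jmf hxh kuo fczt vhj pgeau pqes pfgq kjl gizf vxpt
Hunk 2: at line 1 remove [azum,jmf,hxh] add [biw,lsn] -> 13 lines: kfz ljqn biw lsn kuo fczt vhj pgeau pqes pfgq kjl gizf vxpt
Hunk 3: at line 7 remove [pqes,pfgq,kjl] add [poi,nxpfa,nrye] -> 13 lines: kfz ljqn biw lsn kuo fczt vhj pgeau poi nxpfa nrye gizf vxpt
Hunk 4: at line 4 remove [kuo,fczt] add [qhtu,rmrk] -> 13 lines: kfz ljqn biw lsn qhtu rmrk vhj pgeau poi nxpfa nrye gizf vxpt
Hunk 5: at line 3 remove [qhtu] add [hsm,ojxex] -> 14 lines: kfz ljqn biw lsn hsm ojxex rmrk vhj pgeau poi nxpfa nrye gizf vxpt
Hunk 6: at line 1 remove [biw,lsn] add [omzzk,qpvfy] -> 14 lines: kfz ljqn omzzk qpvfy hsm ojxex rmrk vhj pgeau poi nxpfa nrye gizf vxpt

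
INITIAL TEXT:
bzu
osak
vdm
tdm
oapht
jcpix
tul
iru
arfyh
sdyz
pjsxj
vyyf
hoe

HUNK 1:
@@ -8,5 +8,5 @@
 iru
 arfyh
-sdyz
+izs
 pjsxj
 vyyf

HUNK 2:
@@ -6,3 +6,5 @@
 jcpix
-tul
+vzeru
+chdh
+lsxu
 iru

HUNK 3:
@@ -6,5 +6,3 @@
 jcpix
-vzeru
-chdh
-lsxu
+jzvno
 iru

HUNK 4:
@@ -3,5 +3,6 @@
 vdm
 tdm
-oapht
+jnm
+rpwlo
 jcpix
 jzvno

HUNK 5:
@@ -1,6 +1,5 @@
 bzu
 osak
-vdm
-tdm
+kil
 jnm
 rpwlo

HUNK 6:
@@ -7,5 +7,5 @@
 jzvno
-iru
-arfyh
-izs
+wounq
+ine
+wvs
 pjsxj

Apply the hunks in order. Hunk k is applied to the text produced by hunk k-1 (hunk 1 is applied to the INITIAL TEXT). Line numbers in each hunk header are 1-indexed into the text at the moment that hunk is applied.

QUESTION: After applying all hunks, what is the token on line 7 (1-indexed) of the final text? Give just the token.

Answer: jzvno

Derivation:
Hunk 1: at line 8 remove [sdyz] add [izs] -> 13 lines: bzu osak vdm tdm oapht jcpix tul iru arfyh izs pjsxj vyyf hoe
Hunk 2: at line 6 remove [tul] add [vzeru,chdh,lsxu] -> 15 lines: bzu osak vdm tdm oapht jcpix vzeru chdh lsxu iru arfyh izs pjsxj vyyf hoe
Hunk 3: at line 6 remove [vzeru,chdh,lsxu] add [jzvno] -> 13 lines: bzu osak vdm tdm oapht jcpix jzvno iru arfyh izs pjsxj vyyf hoe
Hunk 4: at line 3 remove [oapht] add [jnm,rpwlo] -> 14 lines: bzu osak vdm tdm jnm rpwlo jcpix jzvno iru arfyh izs pjsxj vyyf hoe
Hunk 5: at line 1 remove [vdm,tdm] add [kil] -> 13 lines: bzu osak kil jnm rpwlo jcpix jzvno iru arfyh izs pjsxj vyyf hoe
Hunk 6: at line 7 remove [iru,arfyh,izs] add [wounq,ine,wvs] -> 13 lines: bzu osak kil jnm rpwlo jcpix jzvno wounq ine wvs pjsxj vyyf hoe
Final line 7: jzvno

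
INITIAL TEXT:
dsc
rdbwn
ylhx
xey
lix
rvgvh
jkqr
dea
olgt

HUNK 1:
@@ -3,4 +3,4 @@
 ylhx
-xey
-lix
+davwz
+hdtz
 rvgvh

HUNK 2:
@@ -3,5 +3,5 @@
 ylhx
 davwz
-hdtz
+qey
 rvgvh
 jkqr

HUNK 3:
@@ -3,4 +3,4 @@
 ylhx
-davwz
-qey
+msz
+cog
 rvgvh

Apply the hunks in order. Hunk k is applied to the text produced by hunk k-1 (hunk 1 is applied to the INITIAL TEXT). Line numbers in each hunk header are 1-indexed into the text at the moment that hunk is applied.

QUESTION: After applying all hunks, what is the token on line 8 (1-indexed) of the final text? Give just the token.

Hunk 1: at line 3 remove [xey,lix] add [davwz,hdtz] -> 9 lines: dsc rdbwn ylhx davwz hdtz rvgvh jkqr dea olgt
Hunk 2: at line 3 remove [hdtz] add [qey] -> 9 lines: dsc rdbwn ylhx davwz qey rvgvh jkqr dea olgt
Hunk 3: at line 3 remove [davwz,qey] add [msz,cog] -> 9 lines: dsc rdbwn ylhx msz cog rvgvh jkqr dea olgt
Final line 8: dea

Answer: dea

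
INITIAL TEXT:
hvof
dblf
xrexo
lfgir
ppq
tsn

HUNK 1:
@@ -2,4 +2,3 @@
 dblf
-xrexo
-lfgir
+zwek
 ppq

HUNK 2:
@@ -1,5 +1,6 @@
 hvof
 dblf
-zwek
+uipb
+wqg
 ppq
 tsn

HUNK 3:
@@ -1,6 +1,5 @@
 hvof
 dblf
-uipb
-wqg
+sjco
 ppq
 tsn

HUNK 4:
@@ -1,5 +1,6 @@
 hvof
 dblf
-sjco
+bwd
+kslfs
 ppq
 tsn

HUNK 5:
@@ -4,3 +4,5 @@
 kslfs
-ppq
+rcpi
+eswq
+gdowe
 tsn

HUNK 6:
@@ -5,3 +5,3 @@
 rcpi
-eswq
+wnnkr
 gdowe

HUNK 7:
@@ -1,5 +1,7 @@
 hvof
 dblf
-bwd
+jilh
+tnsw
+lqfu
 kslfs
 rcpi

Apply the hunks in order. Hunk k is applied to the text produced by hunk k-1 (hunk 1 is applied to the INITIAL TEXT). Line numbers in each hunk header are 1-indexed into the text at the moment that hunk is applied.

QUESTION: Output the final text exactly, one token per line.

Answer: hvof
dblf
jilh
tnsw
lqfu
kslfs
rcpi
wnnkr
gdowe
tsn

Derivation:
Hunk 1: at line 2 remove [xrexo,lfgir] add [zwek] -> 5 lines: hvof dblf zwek ppq tsn
Hunk 2: at line 1 remove [zwek] add [uipb,wqg] -> 6 lines: hvof dblf uipb wqg ppq tsn
Hunk 3: at line 1 remove [uipb,wqg] add [sjco] -> 5 lines: hvof dblf sjco ppq tsn
Hunk 4: at line 1 remove [sjco] add [bwd,kslfs] -> 6 lines: hvof dblf bwd kslfs ppq tsn
Hunk 5: at line 4 remove [ppq] add [rcpi,eswq,gdowe] -> 8 lines: hvof dblf bwd kslfs rcpi eswq gdowe tsn
Hunk 6: at line 5 remove [eswq] add [wnnkr] -> 8 lines: hvof dblf bwd kslfs rcpi wnnkr gdowe tsn
Hunk 7: at line 1 remove [bwd] add [jilh,tnsw,lqfu] -> 10 lines: hvof dblf jilh tnsw lqfu kslfs rcpi wnnkr gdowe tsn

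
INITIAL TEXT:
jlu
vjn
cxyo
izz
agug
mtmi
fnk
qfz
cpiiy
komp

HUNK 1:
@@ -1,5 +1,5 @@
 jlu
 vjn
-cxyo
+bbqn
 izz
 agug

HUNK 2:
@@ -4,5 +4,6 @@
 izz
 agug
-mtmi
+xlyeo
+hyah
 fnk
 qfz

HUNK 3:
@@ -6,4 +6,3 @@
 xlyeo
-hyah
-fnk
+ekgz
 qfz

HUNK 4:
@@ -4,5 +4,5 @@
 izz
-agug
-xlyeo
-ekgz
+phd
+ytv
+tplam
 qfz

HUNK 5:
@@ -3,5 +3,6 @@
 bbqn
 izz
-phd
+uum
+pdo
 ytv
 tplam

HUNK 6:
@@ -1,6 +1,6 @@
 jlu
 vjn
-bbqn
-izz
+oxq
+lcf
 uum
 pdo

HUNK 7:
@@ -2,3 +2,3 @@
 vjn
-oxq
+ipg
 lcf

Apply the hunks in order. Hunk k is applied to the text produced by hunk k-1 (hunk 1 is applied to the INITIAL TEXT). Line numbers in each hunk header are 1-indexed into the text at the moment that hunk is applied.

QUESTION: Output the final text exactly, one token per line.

Answer: jlu
vjn
ipg
lcf
uum
pdo
ytv
tplam
qfz
cpiiy
komp

Derivation:
Hunk 1: at line 1 remove [cxyo] add [bbqn] -> 10 lines: jlu vjn bbqn izz agug mtmi fnk qfz cpiiy komp
Hunk 2: at line 4 remove [mtmi] add [xlyeo,hyah] -> 11 lines: jlu vjn bbqn izz agug xlyeo hyah fnk qfz cpiiy komp
Hunk 3: at line 6 remove [hyah,fnk] add [ekgz] -> 10 lines: jlu vjn bbqn izz agug xlyeo ekgz qfz cpiiy komp
Hunk 4: at line 4 remove [agug,xlyeo,ekgz] add [phd,ytv,tplam] -> 10 lines: jlu vjn bbqn izz phd ytv tplam qfz cpiiy komp
Hunk 5: at line 3 remove [phd] add [uum,pdo] -> 11 lines: jlu vjn bbqn izz uum pdo ytv tplam qfz cpiiy komp
Hunk 6: at line 1 remove [bbqn,izz] add [oxq,lcf] -> 11 lines: jlu vjn oxq lcf uum pdo ytv tplam qfz cpiiy komp
Hunk 7: at line 2 remove [oxq] add [ipg] -> 11 lines: jlu vjn ipg lcf uum pdo ytv tplam qfz cpiiy komp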